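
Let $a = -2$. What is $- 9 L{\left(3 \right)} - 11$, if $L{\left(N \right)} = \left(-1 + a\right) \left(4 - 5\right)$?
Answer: $-38$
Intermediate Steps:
$L{\left(N \right)} = 3$ ($L{\left(N \right)} = \left(-1 - 2\right) \left(4 - 5\right) = \left(-3\right) \left(-1\right) = 3$)
$- 9 L{\left(3 \right)} - 11 = \left(-9\right) 3 - 11 = -27 - 11 = -38$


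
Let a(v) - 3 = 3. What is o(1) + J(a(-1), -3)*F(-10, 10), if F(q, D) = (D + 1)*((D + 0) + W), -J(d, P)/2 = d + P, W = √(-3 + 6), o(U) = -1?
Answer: -661 - 66*√3 ≈ -775.32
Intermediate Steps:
W = √3 ≈ 1.7320
a(v) = 6 (a(v) = 3 + 3 = 6)
J(d, P) = -2*P - 2*d (J(d, P) = -2*(d + P) = -2*(P + d) = -2*P - 2*d)
F(q, D) = (1 + D)*(D + √3) (F(q, D) = (D + 1)*((D + 0) + √3) = (1 + D)*(D + √3))
o(1) + J(a(-1), -3)*F(-10, 10) = -1 + (-2*(-3) - 2*6)*(10 + √3 + 10² + 10*√3) = -1 + (6 - 12)*(10 + √3 + 100 + 10*√3) = -1 - 6*(110 + 11*√3) = -1 + (-660 - 66*√3) = -661 - 66*√3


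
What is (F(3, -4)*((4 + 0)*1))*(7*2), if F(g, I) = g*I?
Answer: -672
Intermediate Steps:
F(g, I) = I*g
(F(3, -4)*((4 + 0)*1))*(7*2) = ((-4*3)*((4 + 0)*1))*(7*2) = -48*14 = -672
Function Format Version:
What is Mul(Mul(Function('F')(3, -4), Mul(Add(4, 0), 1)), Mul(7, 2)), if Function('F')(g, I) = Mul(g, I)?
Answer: -672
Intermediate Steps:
Function('F')(g, I) = Mul(I, g)
Mul(Mul(Function('F')(3, -4), Mul(Add(4, 0), 1)), Mul(7, 2)) = Mul(Mul(Mul(-4, 3), Mul(Add(4, 0), 1)), Mul(7, 2)) = Mul(Mul(-12, Mul(4, 1)), 14) = Mul(Mul(-12, 4), 14) = Mul(-48, 14) = -672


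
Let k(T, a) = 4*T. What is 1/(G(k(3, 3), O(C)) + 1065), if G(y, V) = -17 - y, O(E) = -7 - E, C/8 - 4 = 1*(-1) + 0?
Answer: 1/1036 ≈ 0.00096525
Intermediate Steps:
C = 24 (C = 32 + 8*(1*(-1) + 0) = 32 + 8*(-1 + 0) = 32 + 8*(-1) = 32 - 8 = 24)
1/(G(k(3, 3), O(C)) + 1065) = 1/((-17 - 4*3) + 1065) = 1/((-17 - 1*12) + 1065) = 1/((-17 - 12) + 1065) = 1/(-29 + 1065) = 1/1036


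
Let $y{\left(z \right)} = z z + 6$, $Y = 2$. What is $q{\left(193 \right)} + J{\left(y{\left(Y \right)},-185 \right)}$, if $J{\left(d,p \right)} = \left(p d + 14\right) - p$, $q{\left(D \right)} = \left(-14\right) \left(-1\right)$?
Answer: $-1637$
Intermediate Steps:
$y{\left(z \right)} = 6 + z^{2}$ ($y{\left(z \right)} = z^{2} + 6 = 6 + z^{2}$)
$q{\left(D \right)} = 14$
$J{\left(d,p \right)} = 14 - p + d p$ ($J{\left(d,p \right)} = \left(d p + 14\right) - p = \left(14 + d p\right) - p = 14 - p + d p$)
$q{\left(193 \right)} + J{\left(y{\left(Y \right)},-185 \right)} = 14 + \left(14 - -185 + \left(6 + 2^{2}\right) \left(-185\right)\right) = 14 + \left(14 + 185 + \left(6 + 4\right) \left(-185\right)\right) = 14 + \left(14 + 185 + 10 \left(-185\right)\right) = 14 + \left(14 + 185 - 1850\right) = 14 - 1651 = -1637$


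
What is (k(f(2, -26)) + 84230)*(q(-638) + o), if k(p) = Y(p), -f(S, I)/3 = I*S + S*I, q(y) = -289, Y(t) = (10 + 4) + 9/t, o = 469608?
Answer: 4111881630901/104 ≈ 3.9537e+10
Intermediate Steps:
Y(t) = 14 + 9/t
f(S, I) = -6*I*S (f(S, I) = -3*(I*S + S*I) = -3*(I*S + I*S) = -6*I*S)
k(p) = 14 + 9/p
(k(f(2, -26)) + 84230)*(q(-638) + o) = ((14 + 9/((-6*(-26)*2))) + 84230)*(-289 + 469608) = ((14 + 9/312) + 84230)*469319 = ((14 + 9*(1/312)) + 84230)*469319 = ((14 + 3/104) + 84230)*469319 = (1459/104 + 84230)*469319 = (8761379/104)*469319 = 4111881630901/104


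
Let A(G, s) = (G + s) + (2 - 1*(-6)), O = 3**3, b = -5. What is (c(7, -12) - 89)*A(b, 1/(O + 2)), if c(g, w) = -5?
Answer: -8272/29 ≈ -285.24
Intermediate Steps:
O = 27
A(G, s) = 8 + G + s (A(G, s) = (G + s) + (2 + 6) = (G + s) + 8 = 8 + G + s)
(c(7, -12) - 89)*A(b, 1/(O + 2)) = (-5 - 89)*(8 - 5 + 1/(27 + 2)) = -94*(8 - 5 + 1/29) = -94*88/29 = -8272/29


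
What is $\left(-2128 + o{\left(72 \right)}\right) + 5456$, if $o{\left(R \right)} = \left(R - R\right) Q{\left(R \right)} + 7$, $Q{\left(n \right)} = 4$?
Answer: $3335$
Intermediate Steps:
$o{\left(R \right)} = 7$ ($o{\left(R \right)} = \left(R - R\right) 4 + 7 = 0 \cdot 4 + 7 = 0 + 7 = 7$)
$\left(-2128 + o{\left(72 \right)}\right) + 5456 = \left(-2128 + 7\right) + 5456 = -2121 + 5456 = 3335$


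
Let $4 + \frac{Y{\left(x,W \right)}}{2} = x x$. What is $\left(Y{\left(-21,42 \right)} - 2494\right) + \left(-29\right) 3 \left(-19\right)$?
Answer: $33$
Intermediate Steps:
$Y{\left(x,W \right)} = -8 + 2 x^{2}$ ($Y{\left(x,W \right)} = -8 + 2 x x = -8 + 2 x^{2}$)
$\left(Y{\left(-21,42 \right)} - 2494\right) + \left(-29\right) 3 \left(-19\right) = \left(\left(-8 + 2 \left(-21\right)^{2}\right) - 2494\right) + \left(-29\right) 3 \left(-19\right) = \left(\left(-8 + 2 \cdot 441\right) - 2494\right) - -1653 = \left(\left(-8 + 882\right) - 2494\right) + 1653 = \left(874 - 2494\right) + 1653 = -1620 + 1653 = 33$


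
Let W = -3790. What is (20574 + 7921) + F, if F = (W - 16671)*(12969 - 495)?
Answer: -255202019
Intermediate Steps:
F = -255230514 (F = (-3790 - 16671)*(12969 - 495) = -20461*12474 = -255230514)
(20574 + 7921) + F = (20574 + 7921) - 255230514 = 28495 - 255230514 = -255202019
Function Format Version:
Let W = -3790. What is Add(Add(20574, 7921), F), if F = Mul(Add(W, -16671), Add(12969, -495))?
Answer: -255202019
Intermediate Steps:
F = -255230514 (F = Mul(Add(-3790, -16671), Add(12969, -495)) = Mul(-20461, 12474) = -255230514)
Add(Add(20574, 7921), F) = Add(Add(20574, 7921), -255230514) = Add(28495, -255230514) = -255202019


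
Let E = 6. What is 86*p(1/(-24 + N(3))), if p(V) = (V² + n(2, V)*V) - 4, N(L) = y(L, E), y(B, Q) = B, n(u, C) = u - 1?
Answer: -153424/441 ≈ -347.90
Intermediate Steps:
n(u, C) = -1 + u
N(L) = L
p(V) = -4 + V + V² (p(V) = (V² + (-1 + 2)*V) - 4 = (V² + 1*V) - 4 = (V² + V) - 4 = (V + V²) - 4 = -4 + V + V²)
86*p(1/(-24 + N(3))) = 86*(-4 + 1/(-24 + 3) + (1/(-24 + 3))²) = 86*(-4 + 1/(-21) + (1/(-21))²) = 86*(-4 - 1/21 + (-1/21)²) = 86*(-4 - 1/21 + 1/441) = 86*(-1784/441) = -153424/441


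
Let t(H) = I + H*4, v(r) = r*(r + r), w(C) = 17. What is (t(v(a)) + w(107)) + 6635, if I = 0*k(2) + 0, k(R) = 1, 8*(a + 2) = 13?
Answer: 53225/8 ≈ 6653.1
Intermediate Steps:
a = -3/8 (a = -2 + (⅛)*13 = -2 + 13/8 = -3/8 ≈ -0.37500)
v(r) = 2*r² (v(r) = r*(2*r) = 2*r²)
I = 0 (I = 0*1 + 0 = 0 + 0 = 0)
t(H) = 4*H (t(H) = 0 + H*4 = 0 + 4*H = 4*H)
(t(v(a)) + w(107)) + 6635 = (4*(2*(-3/8)²) + 17) + 6635 = (4*(2*(9/64)) + 17) + 6635 = (4*(9/32) + 17) + 6635 = (9/8 + 17) + 6635 = 145/8 + 6635 = 53225/8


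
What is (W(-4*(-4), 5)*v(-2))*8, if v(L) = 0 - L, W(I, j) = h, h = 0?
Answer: 0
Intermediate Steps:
W(I, j) = 0
v(L) = -L
(W(-4*(-4), 5)*v(-2))*8 = (0*(-1*(-2)))*8 = (0*2)*8 = 0*8 = 0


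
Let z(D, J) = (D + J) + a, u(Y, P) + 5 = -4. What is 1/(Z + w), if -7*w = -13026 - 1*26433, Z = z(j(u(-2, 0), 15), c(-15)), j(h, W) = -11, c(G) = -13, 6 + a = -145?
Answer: 1/5462 ≈ 0.00018308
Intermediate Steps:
a = -151 (a = -6 - 145 = -151)
u(Y, P) = -9 (u(Y, P) = -5 - 4 = -9)
z(D, J) = -151 + D + J (z(D, J) = (D + J) - 151 = -151 + D + J)
Z = -175 (Z = -151 - 11 - 13 = -175)
w = 5637 (w = -(-13026 - 1*26433)/7 = -(-13026 - 26433)/7 = -⅐*(-39459) = 5637)
1/(Z + w) = 1/(-175 + 5637) = 1/5462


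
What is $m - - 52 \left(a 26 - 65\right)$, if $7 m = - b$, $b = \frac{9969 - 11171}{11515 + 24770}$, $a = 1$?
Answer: $- \frac{515100658}{253995} \approx -2028.0$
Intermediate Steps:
$b = - \frac{1202}{36285} \approx -0.033127$
$m = \frac{1202}{253995}$ ($m = \frac{\left(-1\right) \left(- \frac{1202}{36285}\right)}{7} = \frac{1}{7} \cdot \frac{1202}{36285} = \frac{1202}{253995} \approx 0.0047324$)
$m - - 52 \left(a 26 - 65\right) = \frac{1202}{253995} - - 52 \left(1 \cdot 26 - 65\right) = \frac{1202}{253995} - - 52 \left(26 - 65\right) = \frac{1202}{253995} - \left(-52\right) \left(-39\right) = \frac{1202}{253995} - 2028 = - \frac{515100658}{253995}$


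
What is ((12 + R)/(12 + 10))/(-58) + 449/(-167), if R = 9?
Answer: -576431/213092 ≈ -2.7051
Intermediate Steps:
((12 + R)/(12 + 10))/(-58) + 449/(-167) = ((12 + 9)/(12 + 10))/(-58) + 449/(-167) = (21/22)*(-1/58) + 449*(-1/167) = (21*(1/22))*(-1/58) - 449/167 = (21/22)*(-1/58) - 449/167 = -21/1276 - 449/167 = -576431/213092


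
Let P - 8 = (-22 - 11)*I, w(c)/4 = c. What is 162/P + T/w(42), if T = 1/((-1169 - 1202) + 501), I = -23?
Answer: 50893153/240960720 ≈ 0.21121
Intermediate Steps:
w(c) = 4*c
P = 767 (P = 8 + (-22 - 11)*(-23) = 8 - 33*(-23) = 8 + 759 = 767)
T = -1/1870 (T = 1/(-2371 + 501) = 1/(-1870) = -1/1870 ≈ -0.00053476)
162/P + T/w(42) = 162/767 - 1/(1870*(4*42)) = 162*(1/767) - 1/1870/168 = 162/767 - 1/1870*1/168 = 162/767 - 1/314160 = 50893153/240960720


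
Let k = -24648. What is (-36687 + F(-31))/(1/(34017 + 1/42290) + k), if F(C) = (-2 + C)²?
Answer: 25605266392869/17729046724499 ≈ 1.4443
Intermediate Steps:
(-36687 + F(-31))/(1/(34017 + 1/42290) + k) = (-36687 + (-2 - 31)²)/(1/(34017 + 1/42290) - 24648) = (-36687 + (-33)²)/(1/(34017 + 1/42290) - 24648) = (-36687 + 1089)/(1/(1438578931/42290) - 24648) = -35598/(42290/1438578931 - 24648) = -35598/(-35458093448998/1438578931) = -35598*(-1438578931/35458093448998) = 25605266392869/17729046724499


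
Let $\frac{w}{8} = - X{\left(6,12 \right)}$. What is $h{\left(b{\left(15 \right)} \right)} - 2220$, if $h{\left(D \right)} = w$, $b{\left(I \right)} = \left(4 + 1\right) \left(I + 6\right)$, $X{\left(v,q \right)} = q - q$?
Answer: $-2220$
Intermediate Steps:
$X{\left(v,q \right)} = 0$
$b{\left(I \right)} = 30 + 5 I$ ($b{\left(I \right)} = 5 \left(6 + I\right) = 30 + 5 I$)
$w = 0$ ($w = 8 \left(\left(-1\right) 0\right) = 8 \cdot 0 = 0$)
$h{\left(D \right)} = 0$
$h{\left(b{\left(15 \right)} \right)} - 2220 = 0 - 2220 = -2220$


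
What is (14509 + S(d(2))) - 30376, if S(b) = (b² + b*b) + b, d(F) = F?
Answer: -15857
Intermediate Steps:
S(b) = b + 2*b² (S(b) = (b² + b²) + b = 2*b² + b = b + 2*b²)
(14509 + S(d(2))) - 30376 = (14509 + 2*(1 + 2*2)) - 30376 = (14509 + 2*(1 + 4)) - 30376 = (14509 + 2*5) - 30376 = (14509 + 10) - 30376 = 14519 - 30376 = -15857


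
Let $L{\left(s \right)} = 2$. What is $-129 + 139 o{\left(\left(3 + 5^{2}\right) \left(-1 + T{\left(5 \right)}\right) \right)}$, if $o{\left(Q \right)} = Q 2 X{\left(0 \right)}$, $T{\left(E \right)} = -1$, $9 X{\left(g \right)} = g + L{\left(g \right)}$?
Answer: $- \frac{32297}{9} \approx -3588.6$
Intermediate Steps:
$X{\left(g \right)} = \frac{2}{9} + \frac{g}{9}$ ($X{\left(g \right)} = \frac{g + 2}{9} = \frac{2 + g}{9} = \frac{2}{9} + \frac{g}{9}$)
$o{\left(Q \right)} = \frac{4 Q}{9}$ ($o{\left(Q \right)} = Q 2 \left(\frac{2}{9} + \frac{1}{9} \cdot 0\right) = 2 Q \left(\frac{2}{9} + 0\right) = 2 Q \frac{2}{9} = \frac{4 Q}{9}$)
$-129 + 139 o{\left(\left(3 + 5^{2}\right) \left(-1 + T{\left(5 \right)}\right) \right)} = -129 + 139 \frac{4 \left(3 + 5^{2}\right) \left(-1 - 1\right)}{9} = -129 + 139 \frac{4 \left(3 + 25\right) \left(-2\right)}{9} = -129 + 139 \frac{4 \cdot 28 \left(-2\right)}{9} = -129 + 139 \cdot \frac{4}{9} \left(-56\right) = -129 + 139 \left(- \frac{224}{9}\right) = -129 - \frac{31136}{9} = - \frac{32297}{9}$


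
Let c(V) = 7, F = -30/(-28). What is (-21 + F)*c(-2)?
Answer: -279/2 ≈ -139.50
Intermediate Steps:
F = 15/14 (F = -30*(-1/28) = 15/14 ≈ 1.0714)
(-21 + F)*c(-2) = (-21 + 15/14)*7 = -279/14*7 = -279/2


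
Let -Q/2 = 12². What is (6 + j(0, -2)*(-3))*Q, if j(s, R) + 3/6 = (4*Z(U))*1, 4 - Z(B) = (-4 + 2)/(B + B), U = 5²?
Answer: 295056/25 ≈ 11802.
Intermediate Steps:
U = 25
Q = -288 (Q = -2*12² = -2*144 = -288)
Z(B) = 4 + 1/B (Z(B) = 4 - (-4 + 2)/(B + B) = 4 - (-2)/(2*B) = 4 - (-2)*1/(2*B) = 4 - (-1)/B = 4 + 1/B)
j(s, R) = 783/50 (j(s, R) = -½ + (4*(4 + 1/25))*1 = -½ + (4*(101/25))*1 = -½ + (404/25)*1 = -½ + 404/25 = 783/50)
(6 + j(0, -2)*(-3))*Q = (6 + (783/50)*(-3))*(-288) = (6 - 2349/50)*(-288) = -2049/50*(-288) = 295056/25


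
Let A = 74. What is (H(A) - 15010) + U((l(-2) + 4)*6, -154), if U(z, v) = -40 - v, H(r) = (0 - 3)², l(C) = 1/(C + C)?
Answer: -14887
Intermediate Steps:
l(C) = 1/(2*C)
H(r) = 9 (H(r) = (-3)² = 9)
(H(A) - 15010) + U((l(-2) + 4)*6, -154) = (9 - 15010) + (-40 - 1*(-154)) = -15001 + (-40 + 154) = -15001 + 114 = -14887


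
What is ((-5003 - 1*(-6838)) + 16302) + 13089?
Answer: 31226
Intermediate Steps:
((-5003 - 1*(-6838)) + 16302) + 13089 = ((-5003 + 6838) + 16302) + 13089 = (1835 + 16302) + 13089 = 18137 + 13089 = 31226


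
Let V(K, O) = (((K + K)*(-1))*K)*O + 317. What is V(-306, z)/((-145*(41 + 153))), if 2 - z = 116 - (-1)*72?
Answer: -34832909/28130 ≈ -1238.3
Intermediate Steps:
z = -186 (z = 2 - (116 - (-1)*72) = 2 - (116 - 1*(-72)) = 2 - (116 + 72) = 2 - 1*188 = 2 - 188 = -186)
V(K, O) = 317 - 2*O*K² (V(K, O) = (((2*K)*(-1))*K)*O + 317 = ((-2*K)*K)*O + 317 = (-2*K²)*O + 317 = -2*O*K² + 317 = 317 - 2*O*K²)
V(-306, z)/((-145*(41 + 153))) = (317 - 2*(-186)*(-306)²)/((-145*(41 + 153))) = (317 - 2*(-186)*93636)/((-145*194)) = (317 + 34832592)/(-28130) = 34832909*(-1/28130) = -34832909/28130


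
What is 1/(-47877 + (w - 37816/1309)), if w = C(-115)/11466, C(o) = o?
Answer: -2144142/102717050647 ≈ -2.0874e-5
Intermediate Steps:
w = -115/11466 ≈ -0.010030
1/(-47877 + (w - 37816/1309)) = 1/(-47877 + (-115/11466 - 37816/1309)) = 1/(-47877 - 61964113/2144142) = 1/(-102717050647/2144142) = -2144142/102717050647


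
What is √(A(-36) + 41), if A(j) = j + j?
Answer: I*√31 ≈ 5.5678*I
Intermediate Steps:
A(j) = 2*j
√(A(-36) + 41) = √(2*(-36) + 41) = √(-72 + 41) = √(-31) = I*√31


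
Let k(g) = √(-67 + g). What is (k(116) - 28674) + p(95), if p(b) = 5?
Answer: -28662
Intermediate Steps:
(k(116) - 28674) + p(95) = (√(-67 + 116) - 28674) + 5 = (√49 - 28674) + 5 = (7 - 28674) + 5 = -28667 + 5 = -28662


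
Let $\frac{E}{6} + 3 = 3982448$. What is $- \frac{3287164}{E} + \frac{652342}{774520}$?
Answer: $\frac{652076127793}{925344990420} \approx 0.70468$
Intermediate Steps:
$E = 23894670$ ($E = -18 + 6 \cdot 3982448 = -18 + 23894688 = 23894670$)
$- \frac{3287164}{E} + \frac{652342}{774520} = - \frac{3287164}{23894670} + \frac{652342}{774520} = \left(-3287164\right) \frac{1}{23894670} + 652342 \cdot \frac{1}{774520} = - \frac{1643582}{11947335} + \frac{326171}{387260} = \frac{652076127793}{925344990420}$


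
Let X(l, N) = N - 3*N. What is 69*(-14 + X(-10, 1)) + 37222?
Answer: 36118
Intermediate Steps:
X(l, N) = -2*N
69*(-14 + X(-10, 1)) + 37222 = 69*(-14 - 2*1) + 37222 = 69*(-14 - 2) + 37222 = 69*(-16) + 37222 = -1104 + 37222 = 36118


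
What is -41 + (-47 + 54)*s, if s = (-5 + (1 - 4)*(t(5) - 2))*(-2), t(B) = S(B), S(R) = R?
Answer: 155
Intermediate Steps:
t(B) = B
s = 28 (s = (-5 + (1 - 4)*(5 - 2))*(-2) = (-5 - 3*3)*(-2) = (-5 - 9)*(-2) = -14*(-2) = 28)
-41 + (-47 + 54)*s = -41 + (-47 + 54)*28 = -41 + 7*28 = -41 + 196 = 155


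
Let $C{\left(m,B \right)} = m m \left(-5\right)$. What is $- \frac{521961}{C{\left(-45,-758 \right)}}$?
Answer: $\frac{173987}{3375} \approx 51.552$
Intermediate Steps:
$C{\left(m,B \right)} = - 5 m^{2}$ ($C{\left(m,B \right)} = m^{2} \left(-5\right) = - 5 m^{2}$)
$- \frac{521961}{C{\left(-45,-758 \right)}} = - \frac{521961}{\left(-5\right) \left(-45\right)^{2}} = - \frac{521961}{\left(-5\right) 2025} = - \frac{521961}{-10125} = \left(-521961\right) \left(- \frac{1}{10125}\right) = \frac{173987}{3375}$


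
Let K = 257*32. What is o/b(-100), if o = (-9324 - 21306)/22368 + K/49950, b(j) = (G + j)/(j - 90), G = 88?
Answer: -2131188941/111728160 ≈ -19.075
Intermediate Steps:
K = 8224
b(j) = (88 + j)/(-90 + j) (b(j) = (88 + j)/(j - 90) = (88 + j)/(-90 + j))
o = -112167839/93106800 (o = (-9324 - 21306)/22368 + 8224/49950 = -30630*1/22368 + 8224*(1/49950) = -5105/3728 + 4112/24975 = -112167839/93106800 ≈ -1.2047)
o/b(-100) = -112167839*(-90 - 100)/(88 - 100)/93106800 = -112167839/(93106800*(-12/(-190))) = -112167839/(93106800*((-1/190*(-12)))) = -112167839/(93106800*6/95) = -112167839/93106800*95/6 = -2131188941/111728160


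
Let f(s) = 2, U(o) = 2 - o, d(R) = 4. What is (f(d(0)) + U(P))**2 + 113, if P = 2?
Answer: 117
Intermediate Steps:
(f(d(0)) + U(P))**2 + 113 = (2 + (2 - 1*2))**2 + 113 = (2 + (2 - 2))**2 + 113 = (2 + 0)**2 + 113 = 2**2 + 113 = 4 + 113 = 117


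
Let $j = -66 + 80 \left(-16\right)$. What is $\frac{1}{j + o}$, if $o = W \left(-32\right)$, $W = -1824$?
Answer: $\frac{1}{57022} \approx 1.7537 \cdot 10^{-5}$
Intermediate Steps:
$o = 58368$ ($o = \left(-1824\right) \left(-32\right) = 58368$)
$j = -1346$ ($j = -66 - 1280 = -1346$)
$\frac{1}{j + o} = \frac{1}{-1346 + 58368} = \frac{1}{57022}$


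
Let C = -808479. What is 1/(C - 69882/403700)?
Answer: -201850/163191521091 ≈ -1.2369e-6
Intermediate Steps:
1/(C - 69882/403700) = 1/(-808479 - 69882/403700) = 1/(-808479 - 69882*1/403700) = 1/(-808479 - 34941/201850) = 1/(-163191521091/201850) = -201850/163191521091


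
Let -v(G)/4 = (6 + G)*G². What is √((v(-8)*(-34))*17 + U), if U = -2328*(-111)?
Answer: 2*I*√9382 ≈ 193.72*I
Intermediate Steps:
v(G) = -4*G²*(6 + G) (v(G) = -4*(6 + G)*G² = -4*G²*(6 + G))
U = 258408
√((v(-8)*(-34))*17 + U) = √(((4*(-8)²*(-6 - 1*(-8)))*(-34))*17 + 258408) = √(((4*64*(-6 + 8))*(-34))*17 + 258408) = √(((4*64*2)*(-34))*17 + 258408) = √((512*(-34))*17 + 258408) = √(-17408*17 + 258408) = √(-295936 + 258408) = √(-37528) = 2*I*√9382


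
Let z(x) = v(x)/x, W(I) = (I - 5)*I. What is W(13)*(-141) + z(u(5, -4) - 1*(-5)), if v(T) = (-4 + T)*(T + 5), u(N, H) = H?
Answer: -14682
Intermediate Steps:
W(I) = I*(-5 + I) (W(I) = (-5 + I)*I = I*(-5 + I))
v(T) = (-4 + T)*(5 + T)
z(x) = (-20 + x + x**2)/x
W(13)*(-141) + z(u(5, -4) - 1*(-5)) = (13*(-5 + 13))*(-141) + (1 + (-4 - 1*(-5)) - 20/(-4 - 1*(-5))) = (13*8)*(-141) + (1 + (-4 + 5) - 20/(-4 + 5)) = 104*(-141) + (1 + 1 - 20/1) = -14664 + (1 + 1 - 20*1) = -14664 + (1 + 1 - 20) = -14664 - 18 = -14682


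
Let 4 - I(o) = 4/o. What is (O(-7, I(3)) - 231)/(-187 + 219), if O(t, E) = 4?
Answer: -227/32 ≈ -7.0938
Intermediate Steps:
I(o) = 4 - 4/o
(O(-7, I(3)) - 231)/(-187 + 219) = (4 - 231)/(-187 + 219) = -227/32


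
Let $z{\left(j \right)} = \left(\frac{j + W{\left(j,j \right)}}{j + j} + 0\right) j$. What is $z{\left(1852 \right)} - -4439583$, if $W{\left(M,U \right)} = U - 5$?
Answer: $\frac{8882865}{2} \approx 4.4414 \cdot 10^{6}$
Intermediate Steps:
$W{\left(M,U \right)} = -5 + U$ ($W{\left(M,U \right)} = U - 5 = -5 + U$)
$z{\left(j \right)} = - \frac{5}{2} + j$ ($z{\left(j \right)} = \left(\frac{j + \left(-5 + j\right)}{j + j} + 0\right) j = \left(\frac{-5 + 2 j}{2 j} + 0\right) j = \frac{-5 + 2 j}{2 j} j = - \frac{5}{2} + j$)
$z{\left(1852 \right)} - -4439583 = \left(- \frac{5}{2} + 1852\right) - -4439583 = \frac{3699}{2} + 4439583 = \frac{8882865}{2}$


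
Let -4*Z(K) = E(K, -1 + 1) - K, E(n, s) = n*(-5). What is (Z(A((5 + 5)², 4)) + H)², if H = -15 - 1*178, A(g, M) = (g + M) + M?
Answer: 961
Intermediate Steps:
E(n, s) = -5*n
A(g, M) = g + 2*M (A(g, M) = (M + g) + M = g + 2*M)
H = -193 (H = -15 - 178 = -193)
Z(K) = 3*K/2 (Z(K) = -(-5*K - K)/4 = -(-3)*K/2 = 3*K/2)
(Z(A((5 + 5)², 4)) + H)² = (3*((5 + 5)² + 2*4)/2 - 193)² = (3*(10² + 8)/2 - 193)² = (3*(100 + 8)/2 - 193)² = ((3/2)*108 - 193)² = (162 - 193)² = (-31)² = 961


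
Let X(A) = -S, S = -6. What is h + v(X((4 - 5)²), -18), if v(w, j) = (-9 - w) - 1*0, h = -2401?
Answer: -2416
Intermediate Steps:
X(A) = 6 (X(A) = -1*(-6) = 6)
v(w, j) = -9 - w (v(w, j) = (-9 - w) + 0 = -9 - w)
h + v(X((4 - 5)²), -18) = -2401 + (-9 - 1*6) = -2401 + (-9 - 6) = -2401 - 15 = -2416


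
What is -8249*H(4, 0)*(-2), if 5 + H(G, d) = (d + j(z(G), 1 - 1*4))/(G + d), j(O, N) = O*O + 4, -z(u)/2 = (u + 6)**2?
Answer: 164914008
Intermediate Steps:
z(u) = -2*(6 + u)**2 (z(u) = -2*(u + 6)**2 = -2*(6 + u)**2)
j(O, N) = 4 + O**2 (j(O, N) = O**2 + 4 = 4 + O**2)
H(G, d) = -5 + (4 + d + 4*(6 + G)**4)/(G + d) (H(G, d) = -5 + (d + (4 + (-2*(6 + G)**2)**2))/(G + d) = -5 + (d + (4 + 4*(6 + G)**4))/(G + d) = -5 + (4 + d + 4*(6 + G)**4)/(G + d))
-8249*H(4, 0)*(-2) = -8249*(4 - 5*4 - 4*0 + 4*(6 + 4)**4)/(4 + 0)*(-2) = -8249*(4 - 20 + 0 + 4*10**4)/4*(-2) = -8249*(4 - 20 + 0 + 4*10000)/4*(-2) = -8249*(4 - 20 + 0 + 40000)/4*(-2) = -8249*(1/4)*39984*(-2) = -82457004*(-2) = -8249*(-19992) = 164914008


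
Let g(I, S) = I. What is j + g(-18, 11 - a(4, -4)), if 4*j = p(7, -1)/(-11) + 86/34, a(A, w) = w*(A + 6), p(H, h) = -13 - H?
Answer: -12651/748 ≈ -16.913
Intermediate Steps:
a(A, w) = w*(6 + A)
j = 813/748 (j = ((-13 - 1*7)/(-11) + 86/34)/4 = ((-13 - 7)*(-1/11) + 86*(1/34))/4 = (-20*(-1/11) + 43/17)/4 = (20/11 + 43/17)/4 = (1/4)*(813/187) = 813/748 ≈ 1.0869)
j + g(-18, 11 - a(4, -4)) = 813/748 - 18 = -12651/748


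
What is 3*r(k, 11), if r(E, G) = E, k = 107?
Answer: 321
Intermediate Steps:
3*r(k, 11) = 3*107 = 321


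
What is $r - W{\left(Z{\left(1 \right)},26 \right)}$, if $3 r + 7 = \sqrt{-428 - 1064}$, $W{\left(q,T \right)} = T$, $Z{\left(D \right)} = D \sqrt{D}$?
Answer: $- \frac{85}{3} + \frac{2 i \sqrt{373}}{3} \approx -28.333 + 12.875 i$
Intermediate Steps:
$Z{\left(D \right)} = D^{\frac{3}{2}}$
$r = - \frac{7}{3} + \frac{2 i \sqrt{373}}{3}$ ($r = - \frac{7}{3} + \frac{\sqrt{-428 - 1064}}{3} = - \frac{7}{3} + \frac{\sqrt{-1492}}{3} = - \frac{7}{3} + \frac{2 i \sqrt{373}}{3} \approx -2.3333 + 12.875 i$)
$r - W{\left(Z{\left(1 \right)},26 \right)} = \left(- \frac{7}{3} + \frac{2 i \sqrt{373}}{3}\right) - 26 = - \frac{85}{3} + \frac{2 i \sqrt{373}}{3}$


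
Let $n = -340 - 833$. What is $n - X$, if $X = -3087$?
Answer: $1914$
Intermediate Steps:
$n = -1173$ ($n = -340 - 833 = -1173$)
$n - X = -1173 - -3087 = -1173 + 3087 = 1914$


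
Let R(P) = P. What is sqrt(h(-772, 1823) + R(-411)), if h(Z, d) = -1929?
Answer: 6*I*sqrt(65) ≈ 48.374*I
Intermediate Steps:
sqrt(h(-772, 1823) + R(-411)) = sqrt(-1929 - 411) = sqrt(-2340) = 6*I*sqrt(65)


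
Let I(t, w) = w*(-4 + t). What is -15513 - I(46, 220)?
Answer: -24753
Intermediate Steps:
-15513 - I(46, 220) = -15513 - 220*(-4 + 46) = -15513 - 220*42 = -15513 - 1*9240 = -15513 - 9240 = -24753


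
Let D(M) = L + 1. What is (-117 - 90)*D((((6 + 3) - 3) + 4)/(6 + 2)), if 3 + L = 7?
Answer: -1035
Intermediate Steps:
L = 4 (L = -3 + 7 = 4)
D(M) = 5 (D(M) = 4 + 1 = 5)
(-117 - 90)*D((((6 + 3) - 3) + 4)/(6 + 2)) = (-117 - 90)*5 = -207*5 = -1035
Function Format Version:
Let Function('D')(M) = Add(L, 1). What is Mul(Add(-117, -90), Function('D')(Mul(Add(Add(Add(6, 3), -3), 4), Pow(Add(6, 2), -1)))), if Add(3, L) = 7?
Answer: -1035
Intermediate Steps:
L = 4 (L = Add(-3, 7) = 4)
Function('D')(M) = 5 (Function('D')(M) = Add(4, 1) = 5)
Mul(Add(-117, -90), Function('D')(Mul(Add(Add(Add(6, 3), -3), 4), Pow(Add(6, 2), -1)))) = Mul(Add(-117, -90), 5) = Mul(-207, 5) = -1035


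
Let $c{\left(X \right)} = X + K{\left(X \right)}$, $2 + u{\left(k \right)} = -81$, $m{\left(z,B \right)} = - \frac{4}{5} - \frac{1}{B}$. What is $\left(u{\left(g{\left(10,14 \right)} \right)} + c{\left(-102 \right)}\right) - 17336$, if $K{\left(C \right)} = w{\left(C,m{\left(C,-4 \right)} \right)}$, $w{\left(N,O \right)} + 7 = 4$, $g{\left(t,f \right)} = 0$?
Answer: $-17524$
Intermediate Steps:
$m{\left(z,B \right)} = - \frac{4}{5} - \frac{1}{B}$ ($m{\left(z,B \right)} = \left(-4\right) \frac{1}{5} - \frac{1}{B} = - \frac{4}{5} - \frac{1}{B}$)
$w{\left(N,O \right)} = -3$ ($w{\left(N,O \right)} = -7 + 4 = -3$)
$K{\left(C \right)} = -3$
$u{\left(k \right)} = -83$ ($u{\left(k \right)} = -2 - 81 = -83$)
$c{\left(X \right)} = -3 + X$ ($c{\left(X \right)} = X - 3 = -3 + X$)
$\left(u{\left(g{\left(10,14 \right)} \right)} + c{\left(-102 \right)}\right) - 17336 = \left(-83 - 105\right) - 17336 = -188 - 17336 = -17524$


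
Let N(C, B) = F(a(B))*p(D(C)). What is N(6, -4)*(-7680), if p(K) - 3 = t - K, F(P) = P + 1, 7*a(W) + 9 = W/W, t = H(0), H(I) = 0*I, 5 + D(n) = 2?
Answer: 46080/7 ≈ 6582.9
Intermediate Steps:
D(n) = -3 (D(n) = -5 + 2 = -3)
H(I) = 0
t = 0
a(W) = -8/7 (a(W) = -9/7 + (W/W)/7 = -9/7 + (1/7)*1 = -9/7 + 1/7 = -8/7)
F(P) = 1 + P
p(K) = 3 - K (p(K) = 3 + (0 - K) = 3 - K)
N(C, B) = -6/7 (N(C, B) = (1 - 8/7)*(3 - 1*(-3)) = -(3 + 3)/7 = -1/7*6 = -6/7)
N(6, -4)*(-7680) = -6/7*(-7680) = 46080/7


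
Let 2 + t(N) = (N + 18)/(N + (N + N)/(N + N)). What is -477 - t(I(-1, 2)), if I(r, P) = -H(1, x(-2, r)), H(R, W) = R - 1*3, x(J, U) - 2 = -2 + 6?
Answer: -1445/3 ≈ -481.67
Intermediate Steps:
x(J, U) = 6 (x(J, U) = 2 + (-2 + 6) = 2 + 4 = 6)
H(R, W) = -3 + R (H(R, W) = R - 3 = -3 + R)
I(r, P) = 2 (I(r, P) = -(-3 + 1) = -1*(-2) = 2)
t(N) = -2 + (18 + N)/(1 + N) (t(N) = -2 + (N + 18)/(N + (N + N)/(N + N)) = -2 + (18 + N)/(N + (2*N)/((2*N))) = -2 + (18 + N)/(N + (2*N)*(1/(2*N))) = -2 + (18 + N)/(N + 1) = -2 + (18 + N)/(1 + N))
-477 - t(I(-1, 2)) = -477 - (16 - 1*2)/(1 + 2) = -477 - (16 - 2)/3 = -477 - 14/3 = -1445/3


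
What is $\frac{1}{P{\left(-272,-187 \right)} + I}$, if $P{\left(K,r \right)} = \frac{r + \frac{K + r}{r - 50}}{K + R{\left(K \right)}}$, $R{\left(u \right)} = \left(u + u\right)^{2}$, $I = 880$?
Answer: $\frac{343492}{302272745} \approx 0.0011364$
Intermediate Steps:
$R{\left(u \right)} = 4 u^{2}$ ($R{\left(u \right)} = \left(2 u\right)^{2} = 4 u^{2}$)
$P{\left(K,r \right)} = \frac{r + \frac{K + r}{-50 + r}}{K + 4 K^{2}}$ ($P{\left(K,r \right)} = \frac{r + \frac{K + r}{r - 50}}{K + 4 K^{2}} = \frac{r + \frac{K + r}{-50 + r}}{K + 4 K^{2}}$)
$\frac{1}{P{\left(-272,-187 \right)} + I} = \frac{1}{\frac{\left(-1\right) \left(-272\right) - \left(-187\right)^{2} + 49 \left(-187\right)}{\left(-272\right) \left(50 - -187 + 200 \left(-272\right) - \left(-1088\right) \left(-187\right)\right)} + 880} = \frac{1}{- \frac{272 - 34969 - 9163}{272 \left(50 + 187 - 54400 - 203456\right)} + 880} = \frac{1}{- \frac{272 - 34969 - 9163}{272 \left(-257619\right)} + 880} = \frac{1}{\left(- \frac{1}{272}\right) \left(- \frac{1}{257619}\right) \left(-43860\right) + 880} = \frac{1}{- \frac{215}{343492} + 880} = \frac{1}{\frac{302272745}{343492}} = \frac{343492}{302272745}$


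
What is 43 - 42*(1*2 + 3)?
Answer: -167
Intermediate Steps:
43 - 42*(1*2 + 3) = 43 - 42*(2 + 3) = 43 - 42*5 = 43 - 210 = -167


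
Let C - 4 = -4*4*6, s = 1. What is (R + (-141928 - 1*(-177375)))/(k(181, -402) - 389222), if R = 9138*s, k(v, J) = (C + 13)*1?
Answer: -44585/389301 ≈ -0.11453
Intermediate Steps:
C = -92 (C = 4 - 4*4*6 = 4 - 16*6 = 4 - 96 = -92)
k(v, J) = -79 (k(v, J) = (-92 + 13)*1 = -79*1 = -79)
R = 9138 (R = 9138*1 = 9138)
(R + (-141928 - 1*(-177375)))/(k(181, -402) - 389222) = (9138 + (-141928 - 1*(-177375)))/(-79 - 389222) = (9138 + (-141928 + 177375))/(-389301) = (9138 + 35447)*(-1/389301) = 44585*(-1/389301) = -44585/389301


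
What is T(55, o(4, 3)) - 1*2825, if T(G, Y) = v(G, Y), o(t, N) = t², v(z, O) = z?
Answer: -2770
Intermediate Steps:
T(G, Y) = G
T(55, o(4, 3)) - 1*2825 = 55 - 1*2825 = 55 - 2825 = -2770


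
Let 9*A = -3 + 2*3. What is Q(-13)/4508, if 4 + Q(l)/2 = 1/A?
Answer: -1/2254 ≈ -0.00044366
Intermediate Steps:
A = ⅓ (A = (-3 + 2*3)/9 = (-3 + 6)/9 = (⅑)*3 = ⅓ ≈ 0.33333)
Q(l) = -2 (Q(l) = -8 + 2/(⅓) = -8 + 2*3 = -8 + 6 = -2)
Q(-13)/4508 = -2/4508 = -2*1/4508 = -1/2254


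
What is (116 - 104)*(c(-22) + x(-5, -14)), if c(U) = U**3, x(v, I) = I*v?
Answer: -126936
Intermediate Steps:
(116 - 104)*(c(-22) + x(-5, -14)) = (116 - 104)*((-22)**3 - 14*(-5)) = 12*(-10648 + 70) = 12*(-10578) = -126936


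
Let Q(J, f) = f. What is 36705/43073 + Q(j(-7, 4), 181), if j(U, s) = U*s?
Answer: 7832918/43073 ≈ 181.85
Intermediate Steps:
36705/43073 + Q(j(-7, 4), 181) = 36705/43073 + 181 = 7832918/43073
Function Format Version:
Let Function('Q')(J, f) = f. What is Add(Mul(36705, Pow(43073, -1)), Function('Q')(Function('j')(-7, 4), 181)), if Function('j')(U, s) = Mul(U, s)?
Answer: Rational(7832918, 43073) ≈ 181.85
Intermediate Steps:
Add(Mul(36705, Pow(43073, -1)), Function('Q')(Function('j')(-7, 4), 181)) = Add(Mul(36705, Pow(43073, -1)), 181) = Add(Mul(36705, Rational(1, 43073)), 181) = Add(Rational(36705, 43073), 181) = Rational(7832918, 43073)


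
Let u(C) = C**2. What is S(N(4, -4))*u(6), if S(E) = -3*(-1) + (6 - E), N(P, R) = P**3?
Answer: -1980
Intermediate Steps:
S(E) = 9 - E (S(E) = 3 + (6 - E) = 9 - E)
S(N(4, -4))*u(6) = (9 - 1*4**3)*6**2 = (9 - 1*64)*36 = (9 - 64)*36 = -55*36 = -1980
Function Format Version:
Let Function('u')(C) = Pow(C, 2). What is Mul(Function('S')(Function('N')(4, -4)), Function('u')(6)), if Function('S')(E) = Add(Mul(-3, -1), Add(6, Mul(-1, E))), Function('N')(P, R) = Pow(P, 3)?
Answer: -1980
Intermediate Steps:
Function('S')(E) = Add(9, Mul(-1, E)) (Function('S')(E) = Add(3, Add(6, Mul(-1, E))) = Add(9, Mul(-1, E)))
Mul(Function('S')(Function('N')(4, -4)), Function('u')(6)) = Mul(Add(9, Mul(-1, Pow(4, 3))), Pow(6, 2)) = Mul(Add(9, Mul(-1, 64)), 36) = Mul(Add(9, -64), 36) = Mul(-55, 36) = -1980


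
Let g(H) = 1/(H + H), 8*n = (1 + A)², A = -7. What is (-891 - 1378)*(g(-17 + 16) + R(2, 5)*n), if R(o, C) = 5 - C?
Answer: 2269/2 ≈ 1134.5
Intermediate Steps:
n = 9/2 (n = (1 - 7)²/8 = (⅛)*(-6)² = (⅛)*36 = 9/2 ≈ 4.5000)
g(H) = 1/(2*H)
(-891 - 1378)*(g(-17 + 16) + R(2, 5)*n) = (-891 - 1378)*(1/(2*(-17 + 16)) + (5 - 1*5)*(9/2)) = -2269*((½)/(-1) + (5 - 5)*(9/2)) = -2269*((½)*(-1) + 0*(9/2)) = -2269*(-½ + 0) = -2269*(-½) = 2269/2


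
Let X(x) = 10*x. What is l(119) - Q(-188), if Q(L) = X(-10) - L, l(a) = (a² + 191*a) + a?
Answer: 36921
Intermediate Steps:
l(a) = a² + 192*a
Q(L) = -100 - L (Q(L) = 10*(-10) - L = -100 - L)
l(119) - Q(-188) = 119*(192 + 119) - (-100 - 1*(-188)) = 119*311 - (-100 + 188) = 37009 - 1*88 = 37009 - 88 = 36921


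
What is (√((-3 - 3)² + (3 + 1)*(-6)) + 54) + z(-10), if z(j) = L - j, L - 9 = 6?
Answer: 79 + 2*√3 ≈ 82.464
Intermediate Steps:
L = 15 (L = 9 + 6 = 15)
z(j) = 15 - j
(√((-3 - 3)² + (3 + 1)*(-6)) + 54) + z(-10) = (√((-3 - 3)² + (3 + 1)*(-6)) + 54) + (15 - 1*(-10)) = (√((-6)² + 4*(-6)) + 54) + (15 + 10) = (√(36 - 24) + 54) + 25 = (√12 + 54) + 25 = (2*√3 + 54) + 25 = (54 + 2*√3) + 25 = 79 + 2*√3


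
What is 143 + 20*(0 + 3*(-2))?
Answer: 23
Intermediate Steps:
143 + 20*(0 + 3*(-2)) = 143 + 20*(0 - 6) = 143 + 20*(-6) = 143 - 120 = 23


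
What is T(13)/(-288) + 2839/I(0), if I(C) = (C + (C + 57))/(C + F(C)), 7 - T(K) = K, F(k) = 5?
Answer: 75713/304 ≈ 249.06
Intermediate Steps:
T(K) = 7 - K
I(C) = (57 + 2*C)/(5 + C) (I(C) = (C + (C + 57))/(C + 5) = (C + (57 + C))/(5 + C) = (57 + 2*C)/(5 + C))
T(13)/(-288) + 2839/I(0) = (7 - 1*13)/(-288) + 2839/(((57 + 2*0)/(5 + 0))) = (7 - 13)*(-1/288) + 2839/(((57 + 0)/5)) = -6*(-1/288) + 2839/(((⅕)*57)) = 1/48 + 2839/(57/5) = 1/48 + 2839*(5/57) = 1/48 + 14195/57 = 75713/304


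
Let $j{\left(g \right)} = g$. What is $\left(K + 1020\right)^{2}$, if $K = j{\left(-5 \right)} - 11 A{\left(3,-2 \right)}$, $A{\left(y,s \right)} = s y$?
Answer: $1168561$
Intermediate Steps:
$K = 61$ ($K = -5 - 11 \left(\left(-2\right) 3\right) = -5 - -66 = -5 + 66 = 61$)
$\left(K + 1020\right)^{2} = \left(61 + 1020\right)^{2} = 1081^{2} = 1168561$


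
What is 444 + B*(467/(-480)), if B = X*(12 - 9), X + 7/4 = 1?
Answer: 285561/640 ≈ 446.19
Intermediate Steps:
X = -3/4 (X = -7/4 + 1 = -3/4 ≈ -0.75000)
B = -9/4 (B = -3*(12 - 9)/4 = -3/4*3 = -9/4 ≈ -2.2500)
444 + B*(467/(-480)) = 444 - 4203/(4*(-480)) = 444 - 4203*(-1)/(4*480) = 444 - 9/4*(-467/480) = 444 + 1401/640 = 285561/640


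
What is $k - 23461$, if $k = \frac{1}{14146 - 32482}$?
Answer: $- \frac{430180897}{18336} \approx -23461.0$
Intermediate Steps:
$k = - \frac{1}{18336}$ ($k = \frac{1}{-18336} = - \frac{1}{18336} \approx -5.4537 \cdot 10^{-5}$)
$k - 23461 = - \frac{1}{18336} - 23461 = - \frac{430180897}{18336}$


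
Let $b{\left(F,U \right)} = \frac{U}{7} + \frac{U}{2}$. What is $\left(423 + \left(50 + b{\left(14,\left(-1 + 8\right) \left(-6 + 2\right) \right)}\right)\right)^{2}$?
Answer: $207025$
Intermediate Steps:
$b{\left(F,U \right)} = \frac{9 U}{14}$ ($b{\left(F,U \right)} = U \frac{1}{7} + U \frac{1}{2} = \frac{U}{7} + \frac{U}{2} = \frac{9 U}{14}$)
$\left(423 + \left(50 + b{\left(14,\left(-1 + 8\right) \left(-6 + 2\right) \right)}\right)\right)^{2} = \left(423 + \left(50 + \frac{9 \left(-1 + 8\right) \left(-6 + 2\right)}{14}\right)\right)^{2} = \left(423 + \left(50 + \frac{9 \cdot 7 \left(-4\right)}{14}\right)\right)^{2} = \left(423 + \left(50 + \frac{9}{14} \left(-28\right)\right)\right)^{2} = \left(423 + \left(50 - 18\right)\right)^{2} = \left(423 + 32\right)^{2} = 455^{2} = 207025$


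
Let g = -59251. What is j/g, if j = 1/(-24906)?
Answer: 1/1475705406 ≈ 6.7764e-10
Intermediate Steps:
j = -1/24906 ≈ -4.0151e-5
j/g = -1/24906/(-59251) = -1/24906*(-1/59251) = 1/1475705406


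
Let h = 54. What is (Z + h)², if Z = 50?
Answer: 10816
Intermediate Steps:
(Z + h)² = (50 + 54)² = 104² = 10816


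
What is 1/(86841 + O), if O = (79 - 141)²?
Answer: 1/90685 ≈ 1.1027e-5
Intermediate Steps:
O = 3844 (O = (-62)² = 3844)
1/(86841 + O) = 1/(86841 + 3844) = 1/90685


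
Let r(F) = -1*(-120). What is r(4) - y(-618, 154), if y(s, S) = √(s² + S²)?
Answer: 120 - 2*√101410 ≈ -516.90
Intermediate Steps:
y(s, S) = √(S² + s²)
r(F) = 120
r(4) - y(-618, 154) = 120 - √(154² + (-618)²) = 120 - √(23716 + 381924) = 120 - √405640 = 120 - 2*√101410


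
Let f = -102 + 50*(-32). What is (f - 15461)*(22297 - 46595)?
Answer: 417026574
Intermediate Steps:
f = -1702 (f = -102 - 1600 = -1702)
(f - 15461)*(22297 - 46595) = (-1702 - 15461)*(22297 - 46595) = -17163*(-24298) = 417026574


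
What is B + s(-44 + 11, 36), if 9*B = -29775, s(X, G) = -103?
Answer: -10234/3 ≈ -3411.3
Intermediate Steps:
B = -9925/3 (B = (⅑)*(-29775) = -9925/3 ≈ -3308.3)
B + s(-44 + 11, 36) = -9925/3 - 103 = -10234/3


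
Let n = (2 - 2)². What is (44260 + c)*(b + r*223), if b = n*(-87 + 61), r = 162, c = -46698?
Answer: -88075188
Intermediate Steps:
n = 0 (n = 0² = 0)
b = 0 (b = 0*(-87 + 61) = 0*(-26) = 0)
(44260 + c)*(b + r*223) = (44260 - 46698)*(0 + 162*223) = -2438*(0 + 36126) = -2438*36126 = -88075188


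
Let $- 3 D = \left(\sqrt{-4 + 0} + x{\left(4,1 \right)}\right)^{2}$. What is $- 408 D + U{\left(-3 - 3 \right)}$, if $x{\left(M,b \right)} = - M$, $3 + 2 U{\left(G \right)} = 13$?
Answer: $1637 - 2176 i \approx 1637.0 - 2176.0 i$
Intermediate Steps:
$U{\left(G \right)} = 5$ ($U{\left(G \right)} = - \frac{3}{2} + \frac{1}{2} \cdot 13 = - \frac{3}{2} + \frac{13}{2} = 5$)
$D = - \frac{\left(-4 + 2 i\right)^{2}}{3}$ ($D = - \frac{\left(\sqrt{-4 + 0} - 4\right)^{2}}{3} = - \frac{\left(\sqrt{-4} - 4\right)^{2}}{3} = - \frac{\left(2 i - 4\right)^{2}}{3} = - \frac{\left(-4 + 2 i\right)^{2}}{3} \approx -4.0 + 5.3333 i$)
$- 408 D + U{\left(-3 - 3 \right)} = - 408 \left(-4 + \frac{16 i}{3}\right) + 5 = \left(1632 - 2176 i\right) + 5 = 1637 - 2176 i$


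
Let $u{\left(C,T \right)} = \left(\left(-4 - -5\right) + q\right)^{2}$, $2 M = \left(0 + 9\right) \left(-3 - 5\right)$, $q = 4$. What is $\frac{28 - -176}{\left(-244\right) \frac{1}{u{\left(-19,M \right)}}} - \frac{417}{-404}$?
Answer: $- \frac{489663}{24644} \approx -19.869$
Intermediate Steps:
$M = -36$ ($M = \frac{\left(0 + 9\right) \left(-3 - 5\right)}{2} = \frac{9 \left(-8\right)}{2} = \frac{1}{2} \left(-72\right) = -36$)
$u{\left(C,T \right)} = 25$ ($u{\left(C,T \right)} = \left(\left(-4 - -5\right) + 4\right)^{2} = \left(\left(-4 + 5\right) + 4\right)^{2} = \left(1 + 4\right)^{2} = 5^{2} = 25$)
$\frac{28 - -176}{\left(-244\right) \frac{1}{u{\left(-19,M \right)}}} - \frac{417}{-404} = \frac{28 - -176}{\left(-244\right) \frac{1}{25}} - \frac{417}{-404} = \frac{28 + 176}{\left(-244\right) \frac{1}{25}} - - \frac{417}{404} = \frac{204}{- \frac{244}{25}} + \frac{417}{404} = 204 \left(- \frac{25}{244}\right) + \frac{417}{404} = - \frac{1275}{61} + \frac{417}{404} = - \frac{489663}{24644}$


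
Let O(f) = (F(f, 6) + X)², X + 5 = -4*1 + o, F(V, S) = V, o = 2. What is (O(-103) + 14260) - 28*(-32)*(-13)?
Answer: 14712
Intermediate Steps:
X = -7 (X = -5 + (-4*1 + 2) = -5 + (-4 + 2) = -5 - 2 = -7)
O(f) = (-7 + f)² (O(f) = (f - 7)² = (-7 + f)²)
(O(-103) + 14260) - 28*(-32)*(-13) = ((-7 - 103)² + 14260) - 28*(-32)*(-13) = ((-110)² + 14260) + 896*(-13) = (12100 + 14260) - 11648 = 26360 - 11648 = 14712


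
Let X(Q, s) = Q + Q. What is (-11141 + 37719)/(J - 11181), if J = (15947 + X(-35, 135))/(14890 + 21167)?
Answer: -479161473/201568720 ≈ -2.3772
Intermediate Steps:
X(Q, s) = 2*Q
J = 15877/36057 (J = (15947 + 2*(-35))/(14890 + 21167) = (15947 - 70)/36057 = 15877*(1/36057) = 15877/36057 ≈ 0.44033)
(-11141 + 37719)/(J - 11181) = (-11141 + 37719)/(15877/36057 - 11181) = 26578/(-403137440/36057) = 26578*(-36057/403137440) = -479161473/201568720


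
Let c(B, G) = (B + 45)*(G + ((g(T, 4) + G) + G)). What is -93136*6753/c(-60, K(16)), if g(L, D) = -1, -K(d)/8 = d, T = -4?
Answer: -209649136/1925 ≈ -1.0891e+5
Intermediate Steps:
K(d) = -8*d
c(B, G) = (-1 + 3*G)*(45 + B) (c(B, G) = (B + 45)*(G + ((-1 + G) + G)) = (45 + B)*(G + (-1 + 2*G)) = (45 + B)*(-1 + 3*G) = (-1 + 3*G)*(45 + B))
-93136*6753/c(-60, K(16)) = -93136*6753/(-45 - 1*(-60) + 135*(-8*16) + 3*(-60)*(-8*16)) = -93136*6753/(-45 + 60 + 135*(-128) + 3*(-60)*(-128)) = -93136*6753/(-45 + 60 - 17280 + 23040) = -93136/(5775*(1/6753)) = -93136/1925/2251 = -93136*2251/1925 = -209649136/1925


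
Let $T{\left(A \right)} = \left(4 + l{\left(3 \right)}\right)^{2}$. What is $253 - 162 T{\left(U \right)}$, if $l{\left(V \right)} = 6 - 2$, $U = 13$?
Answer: $-10115$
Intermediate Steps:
$l{\left(V \right)} = 4$ ($l{\left(V \right)} = 6 - 2 = 4$)
$T{\left(A \right)} = 64$ ($T{\left(A \right)} = \left(4 + 4\right)^{2} = 8^{2} = 64$)
$253 - 162 T{\left(U \right)} = 253 - 10368 = -10115$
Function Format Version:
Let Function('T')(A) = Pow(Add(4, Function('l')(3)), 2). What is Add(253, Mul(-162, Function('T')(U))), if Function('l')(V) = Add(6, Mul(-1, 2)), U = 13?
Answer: -10115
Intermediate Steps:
Function('l')(V) = 4 (Function('l')(V) = Add(6, -2) = 4)
Function('T')(A) = 64 (Function('T')(A) = Pow(Add(4, 4), 2) = Pow(8, 2) = 64)
Add(253, Mul(-162, Function('T')(U))) = Add(253, Mul(-162, 64)) = Add(253, -10368) = -10115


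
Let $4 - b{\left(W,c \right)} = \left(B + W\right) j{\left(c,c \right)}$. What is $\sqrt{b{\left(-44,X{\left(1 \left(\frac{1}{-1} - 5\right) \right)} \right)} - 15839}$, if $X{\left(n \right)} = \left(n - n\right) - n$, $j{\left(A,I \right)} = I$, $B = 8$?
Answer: $i \sqrt{15619} \approx 124.98 i$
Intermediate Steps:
$X{\left(n \right)} = - n$ ($X{\left(n \right)} = 0 - n = - n$)
$b{\left(W,c \right)} = 4 - c \left(8 + W\right)$ ($b{\left(W,c \right)} = 4 - \left(8 + W\right) c = 4 - c \left(8 + W\right)$)
$\sqrt{b{\left(-44,X{\left(1 \left(\frac{1}{-1} - 5\right) \right)} \right)} - 15839} = \sqrt{\left(4 - 8 \left(- 1 \left(\frac{1}{-1} - 5\right)\right) - - 44 \left(- 1 \left(\frac{1}{-1} - 5\right)\right)\right) - 15839} = \sqrt{\left(4 - 8 \left(- 1 \left(-1 - 5\right)\right) - - 44 \left(- 1 \left(-1 - 5\right)\right)\right) - 15839} = \sqrt{\left(4 - 8 \left(- 1 \left(-6\right)\right) - - 44 \left(- 1 \left(-6\right)\right)\right) - 15839} = \sqrt{\left(4 - 8 \left(\left(-1\right) \left(-6\right)\right) - - 44 \left(\left(-1\right) \left(-6\right)\right)\right) - 15839} = \sqrt{\left(4 - 48 - \left(-44\right) 6\right) - 15839} = \sqrt{\left(4 - 48 + 264\right) - 15839} = \sqrt{220 - 15839} = \sqrt{-15619} = i \sqrt{15619}$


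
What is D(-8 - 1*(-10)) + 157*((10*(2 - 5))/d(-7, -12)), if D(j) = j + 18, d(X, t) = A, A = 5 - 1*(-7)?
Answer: -745/2 ≈ -372.50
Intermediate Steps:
A = 12 (A = 5 + 7 = 12)
d(X, t) = 12
D(j) = 18 + j
D(-8 - 1*(-10)) + 157*((10*(2 - 5))/d(-7, -12)) = (18 + (-8 - 1*(-10))) + 157*((10*(2 - 5))/12) = (18 + (-8 + 10)) + 157*((10*(-3))*(1/12)) = (18 + 2) + 157*(-30*1/12) = 20 + 157*(-5/2) = 20 - 785/2 = -745/2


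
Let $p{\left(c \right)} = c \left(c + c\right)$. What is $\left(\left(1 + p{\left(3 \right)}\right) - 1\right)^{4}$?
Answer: $104976$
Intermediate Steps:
$p{\left(c \right)} = 2 c^{2}$ ($p{\left(c \right)} = c 2 c = 2 c^{2}$)
$\left(\left(1 + p{\left(3 \right)}\right) - 1\right)^{4} = \left(\left(1 + 2 \cdot 3^{2}\right) - 1\right)^{4} = \left(\left(1 + 2 \cdot 9\right) - 1\right)^{4} = \left(\left(1 + 18\right) - 1\right)^{4} = \left(19 - 1\right)^{4} = 18^{4} = 104976$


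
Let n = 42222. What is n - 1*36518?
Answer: 5704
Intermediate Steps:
n - 1*36518 = 42222 - 1*36518 = 42222 - 36518 = 5704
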